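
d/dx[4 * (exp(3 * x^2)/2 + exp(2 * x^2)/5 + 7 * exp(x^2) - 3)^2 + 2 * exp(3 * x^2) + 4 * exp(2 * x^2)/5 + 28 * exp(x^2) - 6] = 12*x*exp(6*x^2) + 8*x*exp(5*x^2) + 5632*x*exp(4*x^2)/25 + 36*x*exp(3*x^2)/5 + 768*x*exp(2*x^2) - 280*x*exp(x^2)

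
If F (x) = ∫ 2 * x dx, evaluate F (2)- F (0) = 4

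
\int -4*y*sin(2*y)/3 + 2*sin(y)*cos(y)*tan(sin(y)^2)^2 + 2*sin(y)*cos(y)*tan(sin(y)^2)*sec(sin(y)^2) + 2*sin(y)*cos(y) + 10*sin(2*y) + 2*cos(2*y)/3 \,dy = (2*y/3 - 5)*cos(2*y) + tan(sin(y)^2) + sec(sin(y)^2) + C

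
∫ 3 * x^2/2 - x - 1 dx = x^3/2 - x^2/2 - x + C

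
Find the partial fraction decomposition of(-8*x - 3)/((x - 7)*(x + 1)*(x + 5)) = 37/(48*(x + 5)) - 5/(32*(x + 1)) - 59/(96*(x - 7))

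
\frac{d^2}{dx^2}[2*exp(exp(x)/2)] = exp(x + exp(x)/2) + exp(2*x + exp(x)/2)/2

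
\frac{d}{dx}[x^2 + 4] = 2*x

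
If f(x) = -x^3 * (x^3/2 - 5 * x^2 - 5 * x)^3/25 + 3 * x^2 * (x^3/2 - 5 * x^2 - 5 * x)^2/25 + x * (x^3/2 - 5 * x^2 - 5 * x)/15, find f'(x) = -3*x^11/50 + 33*x^10/20 - 27*x^9/2 + 18*x^8 + 2706*x^7/25 + 504*x^6/5 + 222*x^5/5 + 30*x^4 + 182*x^3/15 - x^2 - 2*x/3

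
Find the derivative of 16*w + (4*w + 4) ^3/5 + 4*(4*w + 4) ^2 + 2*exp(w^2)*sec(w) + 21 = 192*w^2/5 + 4*w*exp(w^2)*sec(w) + 1024*w/5 + 2*exp(w^2)*tan(w)*sec(w) + 912/5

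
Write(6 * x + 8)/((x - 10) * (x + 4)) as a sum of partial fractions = 8/(7*(x + 4)) + 34/(7*(x - 10))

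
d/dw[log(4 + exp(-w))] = -1/(4*exp(w) + 1)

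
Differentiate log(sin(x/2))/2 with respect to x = 1/(4*tan(x/2))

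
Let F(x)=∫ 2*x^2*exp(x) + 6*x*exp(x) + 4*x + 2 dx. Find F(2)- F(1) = -2*E + 8 + 10*exp(2)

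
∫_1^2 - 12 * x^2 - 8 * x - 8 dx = -48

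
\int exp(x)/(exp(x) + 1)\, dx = log(2*exp(x) + 2) + C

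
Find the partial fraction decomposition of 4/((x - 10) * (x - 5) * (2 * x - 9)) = 16/(11*(2*x - 9)) - 4/(5*(x - 5)) + 4/(55*(x - 10))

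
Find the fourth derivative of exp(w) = exp(w)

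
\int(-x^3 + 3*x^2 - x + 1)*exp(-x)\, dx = (x^3 + x)*exp(-x) + C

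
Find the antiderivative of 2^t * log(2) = 2^t + C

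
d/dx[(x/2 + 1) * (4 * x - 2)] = 4*x + 3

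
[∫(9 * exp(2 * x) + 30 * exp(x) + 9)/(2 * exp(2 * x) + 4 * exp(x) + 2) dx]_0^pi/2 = -3 + 6*exp(pi/2)/(1 + exp(pi/2)) + 9*pi/4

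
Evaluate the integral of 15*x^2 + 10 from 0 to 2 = 60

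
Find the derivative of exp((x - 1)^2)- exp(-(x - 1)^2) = (2*x*exp(2*x^2 - 4*x + 2) + 2*x - 2*exp(2*x^2 - 4*x + 2) - 2)*exp(-x^2 + 2*x - 1)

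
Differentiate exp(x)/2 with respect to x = exp(x)/2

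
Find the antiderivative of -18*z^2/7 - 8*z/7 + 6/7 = -6*z^3/7 - 4*z^2/7 + 6*z/7 + C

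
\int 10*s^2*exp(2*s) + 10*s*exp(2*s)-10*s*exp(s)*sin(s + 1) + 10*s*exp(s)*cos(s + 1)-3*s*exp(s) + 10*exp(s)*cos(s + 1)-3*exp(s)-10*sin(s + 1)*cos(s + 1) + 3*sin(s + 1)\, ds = -3*s*exp(s) + 5*(s*exp(s) + cos(s + 1))^2 - 3*cos(s + 1) + C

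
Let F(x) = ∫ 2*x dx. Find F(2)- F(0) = 4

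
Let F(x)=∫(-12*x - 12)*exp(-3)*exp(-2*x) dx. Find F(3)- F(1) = -15*exp(-5) + 27*exp(-9)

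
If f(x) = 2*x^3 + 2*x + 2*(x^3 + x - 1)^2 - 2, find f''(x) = 60*x^4 + 48*x^2 - 12*x + 4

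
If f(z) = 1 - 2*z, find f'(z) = -2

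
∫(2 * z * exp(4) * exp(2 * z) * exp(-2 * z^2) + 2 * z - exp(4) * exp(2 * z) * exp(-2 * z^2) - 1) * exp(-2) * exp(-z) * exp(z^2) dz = -2*sinh(-z^2 + z + 2) + C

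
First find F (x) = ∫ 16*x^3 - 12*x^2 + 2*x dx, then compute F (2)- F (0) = 36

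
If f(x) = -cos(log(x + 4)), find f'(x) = sin(log(x + 4))/(x + 4)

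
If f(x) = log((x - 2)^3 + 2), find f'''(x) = (6*x^6 - 72*x^5 + 360*x^4 - 1044*x^3 + 1944*x^2 - 2160*x + 1080)/(x^9 - 18*x^8 + 144*x^7 - 666*x^6 + 1944*x^5 - 3672*x^4 + 4428*x^3 - 3240*x^2 + 1296*x - 216)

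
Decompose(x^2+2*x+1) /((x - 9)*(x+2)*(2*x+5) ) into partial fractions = 9/(23*(2*x + 5)) - 1/(11*(x + 2)) + 100/(253*(x - 9))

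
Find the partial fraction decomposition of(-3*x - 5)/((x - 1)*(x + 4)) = -7/(5*(x + 4)) - 8/(5*(x - 1))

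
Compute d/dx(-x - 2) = -1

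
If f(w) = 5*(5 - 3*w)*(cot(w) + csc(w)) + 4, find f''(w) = 5*(3*w - 6*w*cos(w)/sin(w)^2 - 6*w/sin(w)^2 - 5 + 6*cos(w)/sin(w) + 6/sin(w) + 10*cos(w)/sin(w)^2 + 10/sin(w)^2)/sin(w)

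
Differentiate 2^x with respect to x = 2^x*log(2)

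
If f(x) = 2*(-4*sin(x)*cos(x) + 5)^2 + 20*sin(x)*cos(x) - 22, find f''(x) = 128*(1 - cos(2*x))^2 + 120*sin(2*x) + 256*cos(2*x) - 192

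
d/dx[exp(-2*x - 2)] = -2*exp(-2*x - 2)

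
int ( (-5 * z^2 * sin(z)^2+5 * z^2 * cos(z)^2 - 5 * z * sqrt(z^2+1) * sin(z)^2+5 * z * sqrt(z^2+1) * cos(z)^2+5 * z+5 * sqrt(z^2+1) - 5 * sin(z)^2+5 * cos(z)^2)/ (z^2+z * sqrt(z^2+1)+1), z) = 5*log(z + sqrt(z^2 + 1)) + 5*sin(2*z)/2 + C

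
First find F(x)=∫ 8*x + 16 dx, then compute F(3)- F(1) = 64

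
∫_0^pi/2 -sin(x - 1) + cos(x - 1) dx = 2*sin(1)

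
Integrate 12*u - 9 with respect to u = 6*u^2 - 9*u + C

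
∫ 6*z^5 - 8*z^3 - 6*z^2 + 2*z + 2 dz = z^6 - 2*z^4 - 2*z^3 + z^2 + 2*z + C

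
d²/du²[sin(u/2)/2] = -sin(u/2)/8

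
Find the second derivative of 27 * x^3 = 162*x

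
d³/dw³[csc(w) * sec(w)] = 6*sin(w)^2/cos(w)^4 + 2/cos(w)^2 - 2/sin(w)^2 - 6*cos(w)^2/sin(w)^4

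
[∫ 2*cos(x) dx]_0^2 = 2*sin(2)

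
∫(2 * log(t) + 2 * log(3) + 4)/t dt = (log(3*t) + 2)^2 + C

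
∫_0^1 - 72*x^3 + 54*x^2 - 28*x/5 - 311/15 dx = -353/15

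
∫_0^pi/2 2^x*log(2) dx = -1 + 2^(pi/2)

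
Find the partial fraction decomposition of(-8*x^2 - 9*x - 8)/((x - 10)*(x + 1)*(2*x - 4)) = -7/(66*(x + 1)) + 29/(24*(x - 2)) - 449/(88*(x - 10))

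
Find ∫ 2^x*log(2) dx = 2^x + C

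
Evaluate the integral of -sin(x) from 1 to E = cos(E) - cos(1)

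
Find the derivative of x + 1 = 1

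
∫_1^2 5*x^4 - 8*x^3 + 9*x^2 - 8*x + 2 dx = 12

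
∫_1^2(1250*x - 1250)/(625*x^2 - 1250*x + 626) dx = log(626)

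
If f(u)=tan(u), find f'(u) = cos(u)^(-2)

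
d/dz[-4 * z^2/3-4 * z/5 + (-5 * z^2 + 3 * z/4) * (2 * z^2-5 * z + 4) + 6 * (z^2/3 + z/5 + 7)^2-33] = -112*z^3/3 + 819*z^2/10 + 947*z/150 + 19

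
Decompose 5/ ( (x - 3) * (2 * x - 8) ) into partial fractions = -5/(2*(x - 3)) + 5/(2*(x - 4))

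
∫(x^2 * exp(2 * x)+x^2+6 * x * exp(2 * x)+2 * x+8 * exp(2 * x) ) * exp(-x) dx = 2*(x + 2)^2*sinh(x) + C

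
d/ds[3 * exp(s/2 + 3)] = 3*exp(s/2 + 3)/2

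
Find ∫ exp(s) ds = exp(s) + C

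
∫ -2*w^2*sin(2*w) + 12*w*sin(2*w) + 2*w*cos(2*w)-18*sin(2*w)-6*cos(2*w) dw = (w - 3)^2*cos(2*w) + C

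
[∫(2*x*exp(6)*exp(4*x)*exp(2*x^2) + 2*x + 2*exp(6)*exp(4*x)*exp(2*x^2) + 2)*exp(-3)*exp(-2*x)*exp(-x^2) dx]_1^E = -exp(6) - exp(-(1 + E)^2 - 2) + exp(-6) + exp(2 + (1 + E)^2)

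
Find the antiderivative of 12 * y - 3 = 6*y^2 - 3*y + C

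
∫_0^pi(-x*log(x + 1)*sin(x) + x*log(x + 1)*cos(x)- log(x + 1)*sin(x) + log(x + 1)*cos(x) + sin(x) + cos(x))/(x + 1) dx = -log(1 + pi)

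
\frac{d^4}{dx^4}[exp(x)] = exp(x)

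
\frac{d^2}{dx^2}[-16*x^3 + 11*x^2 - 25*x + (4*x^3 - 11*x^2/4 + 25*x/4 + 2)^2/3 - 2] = 160*x^4 - 440*x^3/3 + 921*x^2/4 - 531*x/4 + 977/24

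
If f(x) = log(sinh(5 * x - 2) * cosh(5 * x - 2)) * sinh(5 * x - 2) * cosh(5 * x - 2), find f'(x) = 5*(log(sinh(10*x - 4)) - log(2) + 1)*cosh(10*x - 4)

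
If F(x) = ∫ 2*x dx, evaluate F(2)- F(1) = 3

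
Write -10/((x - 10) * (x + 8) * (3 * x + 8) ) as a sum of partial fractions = 45/(304*(3*x + 8)) - 5/(144*(x + 8)) - 5/(342*(x - 10))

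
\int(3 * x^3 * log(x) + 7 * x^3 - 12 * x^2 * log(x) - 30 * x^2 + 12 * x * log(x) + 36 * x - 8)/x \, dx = (x - 2)^3*(log(x) + 2) + C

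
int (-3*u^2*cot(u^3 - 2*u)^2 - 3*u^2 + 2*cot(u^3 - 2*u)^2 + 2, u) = cot(u*(u^2 - 2)) + C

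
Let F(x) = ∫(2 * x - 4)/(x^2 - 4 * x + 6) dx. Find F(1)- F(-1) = -log(11) + log(3)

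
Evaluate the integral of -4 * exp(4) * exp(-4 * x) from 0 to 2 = -exp(4) + exp(-4)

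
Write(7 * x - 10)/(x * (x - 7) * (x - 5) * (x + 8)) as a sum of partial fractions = 11/(260*(x + 8)) - 5/(26*(x - 5)) + 13/(70*(x - 7)) - 1/(28*x)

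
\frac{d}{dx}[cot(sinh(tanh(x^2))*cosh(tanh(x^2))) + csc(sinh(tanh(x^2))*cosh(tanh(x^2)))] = -2*x*(cos(sinh(tanh(x^2))*cosh(tanh(x^2))) + 1)*cosh(2*tanh(x^2))/(sin(sinh(tanh(x^2))*cosh(tanh(x^2)))^2*cosh(x^2)^2)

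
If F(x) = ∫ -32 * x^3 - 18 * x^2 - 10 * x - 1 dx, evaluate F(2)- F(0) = -198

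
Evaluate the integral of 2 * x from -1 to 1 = 0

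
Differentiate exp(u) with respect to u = exp(u)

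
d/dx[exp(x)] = exp(x)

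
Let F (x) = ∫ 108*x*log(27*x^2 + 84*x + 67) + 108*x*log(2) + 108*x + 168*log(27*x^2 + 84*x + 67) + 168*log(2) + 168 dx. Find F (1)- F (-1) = -20*log(20) + 356*log(356)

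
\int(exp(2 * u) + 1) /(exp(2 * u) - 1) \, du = log(sinh(u)) + C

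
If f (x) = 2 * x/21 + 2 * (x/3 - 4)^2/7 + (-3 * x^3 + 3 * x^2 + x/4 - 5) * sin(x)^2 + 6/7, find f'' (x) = -6*x^3*cos(2*x) - 18*x^2*sin(2*x) + 6*x^2*cos(2*x) + 12*x*sin(2*x) + 19*x*cos(2*x)/2 - 9*x + sin(2*x)/2 - 13*cos(2*x) + 193/63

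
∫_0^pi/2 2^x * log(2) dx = -1 + 2^(pi/2)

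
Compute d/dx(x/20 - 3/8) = 1/20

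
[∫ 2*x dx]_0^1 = 1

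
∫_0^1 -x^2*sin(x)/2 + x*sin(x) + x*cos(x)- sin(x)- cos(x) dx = -1 + cos(1)/2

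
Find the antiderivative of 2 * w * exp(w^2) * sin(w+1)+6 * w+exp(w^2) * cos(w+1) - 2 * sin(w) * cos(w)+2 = 3*w^2 + 2*w + exp(w^2)*sin(w + 1) + cos(w)^2 + C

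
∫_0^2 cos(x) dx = sin(2)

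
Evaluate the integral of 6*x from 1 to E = -3 + 3*exp(2)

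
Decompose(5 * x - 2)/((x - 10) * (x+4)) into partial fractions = 11/(7*(x + 4)) + 24/(7*(x - 10))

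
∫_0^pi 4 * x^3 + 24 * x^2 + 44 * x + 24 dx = -9 + (-1 + (2 + pi)^2)^2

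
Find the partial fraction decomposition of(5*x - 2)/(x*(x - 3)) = 13/(3*(x - 3)) + 2/(3*x)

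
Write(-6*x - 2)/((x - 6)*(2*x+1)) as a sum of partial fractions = -2/(13*(2*x + 1)) - 38/(13*(x - 6))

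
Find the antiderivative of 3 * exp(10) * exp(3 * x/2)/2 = exp(3*x/2 + 10) + C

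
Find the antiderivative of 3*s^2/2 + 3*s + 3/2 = s^3/2 + 3*s^2/2 + 3*s/2 + C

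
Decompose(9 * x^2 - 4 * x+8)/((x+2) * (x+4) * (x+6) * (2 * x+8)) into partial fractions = -89/(8*(x + 6)) + 19/(2*(x + 4)) - 21/(x + 4)^2 + 13/(8*(x + 2))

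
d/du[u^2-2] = 2*u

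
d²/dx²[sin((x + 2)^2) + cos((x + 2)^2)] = -4*sqrt(2)*x^2*sin(x^2 + 4*x + pi/4 + 4) - 16*sqrt(2)*x*sin(x^2 + 4*x + pi/4 + 4) - 18*sin(x^2 + 4*x + 4) - 14*cos(x^2 + 4*x + 4)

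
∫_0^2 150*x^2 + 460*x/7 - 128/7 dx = 3464/7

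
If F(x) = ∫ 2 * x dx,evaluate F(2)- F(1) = 3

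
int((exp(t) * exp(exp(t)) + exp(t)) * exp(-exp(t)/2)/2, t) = 2*sinh(exp(t)/2) + C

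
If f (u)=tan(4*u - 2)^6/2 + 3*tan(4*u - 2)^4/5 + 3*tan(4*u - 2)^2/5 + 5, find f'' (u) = 336*tan(4*u - 2)^8 + 768*tan(4*u - 2)^6 + 3024*tan(4*u - 2)^4/5 + 192*tan(4*u - 2)^2 + 96/5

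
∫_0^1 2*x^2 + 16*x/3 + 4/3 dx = 14/3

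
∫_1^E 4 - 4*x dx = -2*(-1 + E)^2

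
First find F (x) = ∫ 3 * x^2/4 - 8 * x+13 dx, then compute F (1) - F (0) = 37/4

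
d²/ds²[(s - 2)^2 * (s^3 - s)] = 20*s^3 - 48*s^2 + 18*s + 8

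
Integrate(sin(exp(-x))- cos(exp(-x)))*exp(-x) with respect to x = sqrt(2)*sin(pi/4 + exp(-x)) + C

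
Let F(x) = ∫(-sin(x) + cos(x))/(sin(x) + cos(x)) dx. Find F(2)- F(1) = log(sin(pi/4 + 2)) - log(sin(pi/4 + 1))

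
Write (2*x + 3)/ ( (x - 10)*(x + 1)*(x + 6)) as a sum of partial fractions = -9/(80*(x + 6)) - 1/(55*(x + 1)) + 23/(176*(x - 10))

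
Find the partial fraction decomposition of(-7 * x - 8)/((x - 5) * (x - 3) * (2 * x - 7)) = 130/(3*(2*x - 7)) - 29/(2*(x - 3)) - 43/(6*(x - 5))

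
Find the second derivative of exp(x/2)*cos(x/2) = -exp(x/2)*sin(x/2)/2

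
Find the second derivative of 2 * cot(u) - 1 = 4*cos(u)/sin(u)^3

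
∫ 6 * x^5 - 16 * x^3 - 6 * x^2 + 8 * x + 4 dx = x^6 - 4*x^4 - 2*x^3 + 4*x^2 + 4*x + C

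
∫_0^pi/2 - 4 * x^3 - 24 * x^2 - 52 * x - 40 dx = -(pi/2 + 2)^4 - 2*(pi/2 + 2)^2 + 24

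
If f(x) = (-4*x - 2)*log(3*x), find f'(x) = (-4*x*log(x) - 4*x*log(3) - 4*x - 2)/x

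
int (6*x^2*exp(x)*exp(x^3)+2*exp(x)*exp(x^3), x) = 2*exp(x*(x^2 + 1)) + C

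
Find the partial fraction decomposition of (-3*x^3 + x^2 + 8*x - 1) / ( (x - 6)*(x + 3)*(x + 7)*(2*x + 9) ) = 2053/(315*(2*x + 9)) - 1021/(260*(x + 7)) - 65/(108*(x + 3)) - 565/(2457*(x - 6))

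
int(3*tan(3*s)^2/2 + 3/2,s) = tan(3*s)/2 + C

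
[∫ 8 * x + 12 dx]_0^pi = 12*pi + 4*pi^2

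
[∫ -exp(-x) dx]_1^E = -exp(-1) + exp(-E)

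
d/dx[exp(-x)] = -exp(-x)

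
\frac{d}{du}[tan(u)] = cos(u)^(-2)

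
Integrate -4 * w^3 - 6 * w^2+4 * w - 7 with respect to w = -w^4 - 2*w^3 + 2*w^2 - 7*w + C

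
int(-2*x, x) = -x^2 + C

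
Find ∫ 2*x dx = x^2 + C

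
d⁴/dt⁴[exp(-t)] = exp(-t)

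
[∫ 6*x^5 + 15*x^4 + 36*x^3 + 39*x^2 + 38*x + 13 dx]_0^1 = 58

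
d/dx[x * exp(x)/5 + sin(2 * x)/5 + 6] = x*exp(x)/5 + exp(x)/5 + 2*cos(2*x)/5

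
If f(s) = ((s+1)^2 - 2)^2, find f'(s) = 4*s^3 + 12*s^2 + 4*s - 4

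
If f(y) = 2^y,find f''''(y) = 2^y*log(2)^4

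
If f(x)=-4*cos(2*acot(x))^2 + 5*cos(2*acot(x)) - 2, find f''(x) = (32*x*sin(2*acot(x))*cos(2*acot(x)) - 20*x*sin(2*acot(x)) - 32*sin(2*acot(x))^2 + 32*cos(2*acot(x))^2 - 20*cos(2*acot(x)))/(x^4 + 2*x^2 + 1)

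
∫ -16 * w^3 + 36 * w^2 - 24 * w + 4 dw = -4*w^4 + 12*w^3 - 12*w^2 + 4*w + C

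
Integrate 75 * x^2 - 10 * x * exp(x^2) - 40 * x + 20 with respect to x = 25*x^3 - 20*x^2 + 20*x - 5*exp(x^2) + C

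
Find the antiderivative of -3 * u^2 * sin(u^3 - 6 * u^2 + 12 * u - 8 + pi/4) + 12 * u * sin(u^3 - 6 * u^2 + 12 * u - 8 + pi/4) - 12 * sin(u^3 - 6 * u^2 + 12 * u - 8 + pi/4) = cos((u - 2)^3 + pi/4) + C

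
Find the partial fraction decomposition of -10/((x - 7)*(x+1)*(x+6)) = -2/(13*(x + 6)) + 1/(4*(x + 1)) - 5/(52*(x - 7))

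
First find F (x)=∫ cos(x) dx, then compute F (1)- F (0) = sin(1)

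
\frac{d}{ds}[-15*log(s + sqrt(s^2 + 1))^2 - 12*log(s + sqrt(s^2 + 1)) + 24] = (-30*s*log(s + sqrt(s^2 + 1)) - 12*s - 30*sqrt(s^2 + 1)*log(s + sqrt(s^2 + 1)) - 12*sqrt(s^2 + 1))/(s^2 + s*sqrt(s^2 + 1) + 1)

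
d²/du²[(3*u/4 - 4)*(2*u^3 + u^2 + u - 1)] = 18*u^2 - 87*u/2 - 13/2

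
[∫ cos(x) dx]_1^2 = -sin(1) + sin(2)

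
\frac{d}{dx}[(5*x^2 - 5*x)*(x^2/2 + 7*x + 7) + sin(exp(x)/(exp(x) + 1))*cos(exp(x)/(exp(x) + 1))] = (20*x^3*exp(2*x) + 40*x^3*exp(x) + 20*x^3 + 195*x^2*exp(2*x) + 390*x^2*exp(x) + 195*x^2 - 70*exp(2*x) - 4*exp(x)*sin(exp(x)/(exp(x) + 1))^2 - 138*exp(x) - 70)/(2*exp(2*x) + 4*exp(x) + 2)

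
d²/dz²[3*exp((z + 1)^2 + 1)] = 12*z^2*exp(z^2 + 2*z + 2) + 24*z*exp(z^2 + 2*z + 2) + 18*exp(z^2 + 2*z + 2)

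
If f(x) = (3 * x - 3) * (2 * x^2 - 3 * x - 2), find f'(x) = 18*x^2 - 30*x + 3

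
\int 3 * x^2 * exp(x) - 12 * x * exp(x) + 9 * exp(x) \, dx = 3*(x - 3)^2*exp(x) + C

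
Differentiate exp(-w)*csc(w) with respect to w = (-cot(w)*csc(w) - csc(w))*exp(-w)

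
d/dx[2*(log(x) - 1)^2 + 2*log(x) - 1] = (4*log(x) - 2)/x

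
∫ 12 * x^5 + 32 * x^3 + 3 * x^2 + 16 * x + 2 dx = 2*x^6 + 8*x^4 + x^3 + 8*x^2 + 2*x + C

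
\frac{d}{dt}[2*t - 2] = 2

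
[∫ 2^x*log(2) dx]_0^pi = -1 + 2^pi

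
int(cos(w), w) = sin(w) + C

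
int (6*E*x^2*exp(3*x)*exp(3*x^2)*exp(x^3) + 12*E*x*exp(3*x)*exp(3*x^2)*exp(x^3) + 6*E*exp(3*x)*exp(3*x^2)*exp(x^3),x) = 2*exp((x + 1)^3) + C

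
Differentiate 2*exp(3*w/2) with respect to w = 3*exp(3*w/2)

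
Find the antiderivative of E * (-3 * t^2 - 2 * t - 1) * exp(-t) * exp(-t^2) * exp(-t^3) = exp(-t^3 - t^2 - t + 1) + C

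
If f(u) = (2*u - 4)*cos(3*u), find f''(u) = -18*u*cos(3*u) - 12*sin(3*u) + 36*cos(3*u)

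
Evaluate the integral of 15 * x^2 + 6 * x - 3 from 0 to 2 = 46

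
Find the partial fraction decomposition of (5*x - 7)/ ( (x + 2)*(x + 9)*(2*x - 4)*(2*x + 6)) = 13/(462*(x + 9)) - 11/(60*(x + 3)) + 17/(112*(x + 2)) + 3/(880*(x - 2))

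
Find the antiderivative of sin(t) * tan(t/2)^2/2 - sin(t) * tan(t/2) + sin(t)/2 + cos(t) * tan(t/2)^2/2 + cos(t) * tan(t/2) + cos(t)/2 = sqrt(2)*sin(t + pi/4)*tan(t/2) + C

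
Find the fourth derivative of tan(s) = 24*tan(s)^5 + 40*tan(s)^3 + 16*tan(s)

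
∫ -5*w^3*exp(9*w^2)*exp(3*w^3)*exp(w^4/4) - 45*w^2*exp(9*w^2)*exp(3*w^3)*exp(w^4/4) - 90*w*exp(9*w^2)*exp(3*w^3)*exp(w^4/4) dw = -5*exp(w^2*(w + 6)^2/4) + C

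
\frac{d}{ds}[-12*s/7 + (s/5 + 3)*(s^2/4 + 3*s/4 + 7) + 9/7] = 3*s^2/20 + 9*s/5 + 271/140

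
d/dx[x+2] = 1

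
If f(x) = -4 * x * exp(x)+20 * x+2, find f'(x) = -4*x*exp(x) - 4*exp(x) + 20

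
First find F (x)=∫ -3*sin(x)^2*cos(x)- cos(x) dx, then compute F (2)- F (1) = -sin(2) - sin(2)^3 + sin(1)^3 + sin(1)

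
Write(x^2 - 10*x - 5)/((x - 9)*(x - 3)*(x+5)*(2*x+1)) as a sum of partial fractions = 2/(1197*(2*x + 1)) - 5/(72*(x + 5)) + 13/(168*(x - 3)) - 1/(114*(x - 9))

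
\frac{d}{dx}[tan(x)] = cos(x)^(-2)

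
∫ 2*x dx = x^2 + C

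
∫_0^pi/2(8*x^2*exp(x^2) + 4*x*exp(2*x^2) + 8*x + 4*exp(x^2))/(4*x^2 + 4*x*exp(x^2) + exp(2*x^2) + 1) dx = -log(2) + log(1 + (pi + exp(pi^2/4))^2)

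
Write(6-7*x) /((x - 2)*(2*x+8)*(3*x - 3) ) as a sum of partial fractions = 17/(90*(x + 4)) + 1/(30*(x - 1)) - 2/(9*(x - 2))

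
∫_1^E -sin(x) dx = cos(E) - cos(1)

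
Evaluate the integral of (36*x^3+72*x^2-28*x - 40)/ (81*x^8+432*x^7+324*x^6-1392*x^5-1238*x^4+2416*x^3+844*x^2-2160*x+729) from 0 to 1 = -7/54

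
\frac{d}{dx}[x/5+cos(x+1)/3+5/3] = 1/5 - sin(x + 1)/3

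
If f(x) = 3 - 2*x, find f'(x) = -2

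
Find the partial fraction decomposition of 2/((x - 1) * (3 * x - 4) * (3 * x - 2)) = 3/(3*x - 2) + 3/(3*x - 4) - 2/(x - 1)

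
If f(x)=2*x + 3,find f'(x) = 2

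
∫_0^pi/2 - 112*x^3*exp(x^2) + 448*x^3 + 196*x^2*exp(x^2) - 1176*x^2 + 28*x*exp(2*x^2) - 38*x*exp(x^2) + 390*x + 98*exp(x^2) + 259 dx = -107 - 5*exp(pi^2/4) - 35*pi/2 + 5*pi^2 + 7*(-pi^2 + 3 + 7*pi/2 + exp(pi^2/4))^2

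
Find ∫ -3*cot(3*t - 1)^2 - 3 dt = cot(3*t - 1) + C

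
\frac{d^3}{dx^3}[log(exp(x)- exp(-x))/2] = (4*exp(4*x) + 4*exp(2*x))/(exp(6*x) - 3*exp(4*x) + 3*exp(2*x) - 1)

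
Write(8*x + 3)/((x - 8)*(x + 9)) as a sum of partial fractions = 69/(17*(x + 9)) + 67/(17*(x - 8))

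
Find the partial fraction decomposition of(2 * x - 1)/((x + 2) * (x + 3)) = 7/(x + 3) - 5/(x + 2)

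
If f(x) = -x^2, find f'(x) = -2*x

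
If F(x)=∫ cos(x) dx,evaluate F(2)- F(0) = sin(2)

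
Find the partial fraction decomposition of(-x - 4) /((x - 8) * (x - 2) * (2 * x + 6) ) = -1/(110*(x + 3)) + 1/(10*(x - 2)) - 1/(11*(x - 8))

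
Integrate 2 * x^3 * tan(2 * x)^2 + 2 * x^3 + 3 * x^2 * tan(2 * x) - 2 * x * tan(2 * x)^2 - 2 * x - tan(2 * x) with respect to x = x*(x^2 - 1)*tan(2*x) + C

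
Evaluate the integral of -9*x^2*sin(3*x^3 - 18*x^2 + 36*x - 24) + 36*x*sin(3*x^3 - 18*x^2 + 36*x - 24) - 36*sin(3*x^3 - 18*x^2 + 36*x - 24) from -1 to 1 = cos(3) - cos(81)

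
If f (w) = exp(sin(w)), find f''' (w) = -(sin(w) + 3)*exp(sin(w))*sin(w)*cos(w)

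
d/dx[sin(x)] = cos(x)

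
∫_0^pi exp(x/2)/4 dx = -1/2 + exp(pi/2)/2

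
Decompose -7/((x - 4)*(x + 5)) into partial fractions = 7/(9*(x + 5)) - 7/(9*(x - 4))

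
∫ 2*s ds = s^2 + C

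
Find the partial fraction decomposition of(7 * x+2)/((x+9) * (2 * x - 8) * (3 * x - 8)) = -93/(140*(3*x - 8)) - 61/(910*(x + 9)) + 15/(52*(x - 4))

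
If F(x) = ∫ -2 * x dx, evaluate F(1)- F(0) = -1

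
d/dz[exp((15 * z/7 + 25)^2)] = 450*z*exp(225*z^2/49 + 750*z/7 + 625)/49 + 750*exp(225*z^2/49 + 750*z/7 + 625)/7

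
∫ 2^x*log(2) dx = 2^x + C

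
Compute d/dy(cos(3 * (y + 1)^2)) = -6*(y + 1)*sin(3*y^2 + 6*y + 3)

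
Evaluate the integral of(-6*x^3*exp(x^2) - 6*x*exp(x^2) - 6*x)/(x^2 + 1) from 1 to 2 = -3*exp(4) - 3*log(5) + 3*log(2) + 3*E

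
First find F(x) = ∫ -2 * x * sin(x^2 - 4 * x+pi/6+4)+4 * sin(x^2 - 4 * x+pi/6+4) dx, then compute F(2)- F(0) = -cos(pi/6 + 4) + sqrt(3)/2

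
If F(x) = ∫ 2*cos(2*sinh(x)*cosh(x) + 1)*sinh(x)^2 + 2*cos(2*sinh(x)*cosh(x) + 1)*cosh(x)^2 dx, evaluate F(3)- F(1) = -sin(1 + 2*sinh(1)*cosh(1)) + sin(1 + 2*sinh(3)*cosh(3))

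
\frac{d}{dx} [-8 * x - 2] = -8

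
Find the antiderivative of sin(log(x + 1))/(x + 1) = -cos(log(x + 1)) + C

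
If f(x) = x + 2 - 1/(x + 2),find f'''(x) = 6/(x^4 + 8*x^3 + 24*x^2 + 32*x + 16)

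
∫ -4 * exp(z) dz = -4*exp(z) + C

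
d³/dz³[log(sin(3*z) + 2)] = 54*(sin(3*z) - 1)*cos(3*z)/(sin(3*z) + 2)^3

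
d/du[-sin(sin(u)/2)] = -cos(u)*cos(sin(u)/2)/2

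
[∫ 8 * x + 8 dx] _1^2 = 20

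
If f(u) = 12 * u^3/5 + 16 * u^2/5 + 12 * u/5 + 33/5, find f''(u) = 72*u/5 + 32/5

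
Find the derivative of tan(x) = cos(x)^(-2)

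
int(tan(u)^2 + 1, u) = tan(u) + C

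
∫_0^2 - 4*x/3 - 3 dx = -26/3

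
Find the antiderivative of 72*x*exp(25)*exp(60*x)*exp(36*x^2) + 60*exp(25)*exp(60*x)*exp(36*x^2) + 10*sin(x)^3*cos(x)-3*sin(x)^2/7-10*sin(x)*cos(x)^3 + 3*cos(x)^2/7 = exp((6*x + 5)^2) + 3*sin(2*x)/14 + 5*cos(4*x)/8 + C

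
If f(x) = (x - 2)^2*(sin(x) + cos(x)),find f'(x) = -x^2*sin(x) + x^2*cos(x) + 6*x*sin(x) - 2*x*cos(x) - 8*sin(x)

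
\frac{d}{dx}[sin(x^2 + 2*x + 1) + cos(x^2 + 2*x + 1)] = -2*x*sin(x^2 + 2*x + 1) + 2*x*cos(x^2 + 2*x + 1) - 2*sin(x^2 + 2*x + 1) + 2*cos(x^2 + 2*x + 1)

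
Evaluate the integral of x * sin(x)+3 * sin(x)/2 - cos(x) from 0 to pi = 3 + pi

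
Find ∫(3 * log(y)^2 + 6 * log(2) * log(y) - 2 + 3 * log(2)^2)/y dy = (log(2*y)^2 - 2)*log(2*y) + C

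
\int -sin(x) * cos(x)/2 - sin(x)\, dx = (cos(x) + 2)^2/4 + C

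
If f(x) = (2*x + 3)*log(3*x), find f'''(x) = (6 - 2*x)/x^3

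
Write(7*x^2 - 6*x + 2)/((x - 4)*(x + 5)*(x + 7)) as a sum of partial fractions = 387/(22*(x + 7)) - 23/(2*(x + 5)) + 10/(11*(x - 4))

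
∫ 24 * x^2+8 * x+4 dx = 8*x^3 + 4*x^2 + 4*x + C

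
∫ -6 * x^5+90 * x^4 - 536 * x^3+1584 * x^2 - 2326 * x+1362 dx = -x^6 + 18*x^5 - 134*x^4 + 528*x^3 - 1163*x^2 + 1362*x + C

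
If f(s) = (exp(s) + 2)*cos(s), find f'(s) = sqrt(2)*exp(s)*cos(s + pi/4) - 2*sin(s)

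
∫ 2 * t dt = t^2 + C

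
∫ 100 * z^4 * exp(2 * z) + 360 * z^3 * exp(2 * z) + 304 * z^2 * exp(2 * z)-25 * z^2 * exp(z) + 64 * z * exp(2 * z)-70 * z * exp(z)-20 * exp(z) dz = z*(5*z + 4)*(2*z*(5*z + 4)*exp(z) - 5)*exp(z) + C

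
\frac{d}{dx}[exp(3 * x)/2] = 3*exp(3*x)/2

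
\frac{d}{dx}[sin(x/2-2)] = cos(x/2 - 2)/2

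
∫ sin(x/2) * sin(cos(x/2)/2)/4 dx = cos(cos(x/2)/2) + C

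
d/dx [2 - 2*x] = -2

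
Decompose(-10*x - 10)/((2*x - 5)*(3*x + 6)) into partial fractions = -70/(27*(2*x - 5)) - 10/(27*(x + 2))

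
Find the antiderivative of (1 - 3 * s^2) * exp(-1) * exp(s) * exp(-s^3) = exp(-s^3 + s - 1) + C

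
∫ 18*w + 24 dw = 9*w^2 + 24*w + C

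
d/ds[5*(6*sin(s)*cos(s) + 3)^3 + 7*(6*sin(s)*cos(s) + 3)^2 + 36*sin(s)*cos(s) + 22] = -810*(1 - cos(2*s))^2*cos(2*s) + 936*sin(4*s) + 2718*cos(2*s) - 810*cos(4*s) - 810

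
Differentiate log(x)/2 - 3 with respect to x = 1/(2*x)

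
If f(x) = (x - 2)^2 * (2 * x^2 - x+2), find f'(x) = 8*x^3 - 27*x^2 + 28*x - 12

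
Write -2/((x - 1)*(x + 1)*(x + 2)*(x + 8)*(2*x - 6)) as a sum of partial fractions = -1/(4158*(x + 8)) + 1/(90*(x + 2)) - 1/(56*(x + 1)) + 1/(108*(x - 1)) - 1/(440*(x - 3))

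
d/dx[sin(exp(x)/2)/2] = exp(x)*cos(exp(x)/2)/4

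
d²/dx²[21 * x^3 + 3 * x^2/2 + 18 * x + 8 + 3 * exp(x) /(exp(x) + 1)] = (126*x*exp(3*x) + 378*x*exp(2*x) + 378*x*exp(x) + 126*x + 3*exp(3*x) + 6*exp(2*x) + 12*exp(x) + 3)/(exp(3*x) + 3*exp(2*x) + 3*exp(x) + 1)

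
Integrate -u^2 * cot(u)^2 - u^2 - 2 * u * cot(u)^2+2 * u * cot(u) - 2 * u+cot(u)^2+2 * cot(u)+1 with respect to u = ((u + 1)^2 - 2)*cot(u) + C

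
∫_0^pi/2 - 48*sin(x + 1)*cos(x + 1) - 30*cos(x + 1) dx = -30*sqrt(2)*cos(pi/4 + 1) - 24*cos(2)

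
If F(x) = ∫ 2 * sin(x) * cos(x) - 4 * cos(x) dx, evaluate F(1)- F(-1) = -8*sin(1)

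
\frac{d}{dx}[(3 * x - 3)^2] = 18*x - 18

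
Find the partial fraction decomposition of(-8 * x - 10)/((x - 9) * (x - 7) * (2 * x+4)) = 1/(33*(x + 2)) + 11/(6*(x - 7)) - 41/(22*(x - 9))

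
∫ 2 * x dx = x^2 + C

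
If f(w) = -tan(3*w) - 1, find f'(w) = -3/cos(3*w)^2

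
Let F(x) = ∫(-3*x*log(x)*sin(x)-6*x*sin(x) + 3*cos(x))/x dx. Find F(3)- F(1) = (3*log(3) + 6)*cos(3) - 6*cos(1)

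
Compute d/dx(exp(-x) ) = -exp(-x)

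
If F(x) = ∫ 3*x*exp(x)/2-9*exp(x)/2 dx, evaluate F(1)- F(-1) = -9*E/2 + 15*exp(-1)/2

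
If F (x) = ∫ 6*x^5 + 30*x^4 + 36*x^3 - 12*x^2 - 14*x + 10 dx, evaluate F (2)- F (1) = 345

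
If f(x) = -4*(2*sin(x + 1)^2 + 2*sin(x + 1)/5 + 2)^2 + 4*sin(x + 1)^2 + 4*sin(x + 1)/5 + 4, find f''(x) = 64*sin(x + 1)^4 + 96*sin(x + 1)^3/5 - 192*sin(x + 1)^2*cos(x + 1)^2 + 1432*sin(x + 1)^2/25 - 192*sin(x + 1)*cos(x + 1)^2/5 + 28*sin(x + 1)/5 - 1432*cos(x + 1)^2/25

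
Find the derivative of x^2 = 2*x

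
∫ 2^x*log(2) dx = 2^x + C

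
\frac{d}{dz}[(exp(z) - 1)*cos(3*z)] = -3*exp(z)*sin(3*z) + exp(z)*cos(3*z) + 3*sin(3*z)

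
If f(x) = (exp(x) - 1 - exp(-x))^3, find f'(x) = (3*exp(6*x) - 6*exp(5*x) + 6*exp(x) + 3)*exp(-3*x)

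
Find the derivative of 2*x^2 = 4*x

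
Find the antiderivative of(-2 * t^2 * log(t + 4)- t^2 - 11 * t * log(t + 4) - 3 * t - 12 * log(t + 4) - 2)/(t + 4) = -(t^2 + 3*t + 2)*log(t + 4) + C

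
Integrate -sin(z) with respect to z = cos(z) + C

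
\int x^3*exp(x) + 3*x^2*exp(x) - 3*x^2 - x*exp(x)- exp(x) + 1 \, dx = x*(x^2 - 1)*(exp(x) - 1) + C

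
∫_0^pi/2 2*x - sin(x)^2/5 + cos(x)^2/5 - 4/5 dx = -2*pi/5 + pi^2/4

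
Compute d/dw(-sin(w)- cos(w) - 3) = sin(w) - cos(w)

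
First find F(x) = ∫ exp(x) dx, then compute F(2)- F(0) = -1 + exp(2)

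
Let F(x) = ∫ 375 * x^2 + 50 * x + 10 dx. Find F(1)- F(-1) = 270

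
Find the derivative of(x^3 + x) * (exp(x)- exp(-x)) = (x^3*exp(2*x) + x^3 + 3*x^2*exp(2*x) - 3*x^2 + x*exp(2*x) + x + exp(2*x) - 1)*exp(-x)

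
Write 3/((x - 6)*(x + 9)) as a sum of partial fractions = -1/(5*(x + 9)) + 1/(5*(x - 6))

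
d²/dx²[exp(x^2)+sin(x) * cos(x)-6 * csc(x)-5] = 4*x^2*exp(x^2) + 2*exp(x^2) - 4*sin(x)*cos(x) + 6/sin(x) - 12/sin(x)^3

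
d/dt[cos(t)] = -sin(t)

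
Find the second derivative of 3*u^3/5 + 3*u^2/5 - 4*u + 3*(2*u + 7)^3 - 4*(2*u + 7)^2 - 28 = 738*u/5 + 2366/5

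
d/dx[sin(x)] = cos(x)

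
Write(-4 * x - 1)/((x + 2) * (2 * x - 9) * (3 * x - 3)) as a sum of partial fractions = -76/(273*(2*x - 9)) + 7/(117*(x + 2)) + 5/(63*(x - 1))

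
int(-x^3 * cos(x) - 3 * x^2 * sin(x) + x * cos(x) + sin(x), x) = x*(1 - x^2)*sin(x) + C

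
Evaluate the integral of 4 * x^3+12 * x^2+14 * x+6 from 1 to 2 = 70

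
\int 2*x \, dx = x^2 + C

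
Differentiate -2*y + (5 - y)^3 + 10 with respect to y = -3*y^2 + 30*y - 77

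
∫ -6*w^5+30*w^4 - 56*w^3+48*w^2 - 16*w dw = -w^6 + 6*w^5 - 14*w^4 + 16*w^3 - 8*w^2 + C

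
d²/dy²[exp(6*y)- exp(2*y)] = 36*exp(6*y) - 4*exp(2*y)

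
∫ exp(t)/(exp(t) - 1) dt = log(2*exp(t) - 2) + C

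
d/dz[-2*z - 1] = -2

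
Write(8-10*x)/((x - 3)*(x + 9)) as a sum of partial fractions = -49/(6*(x + 9)) - 11/(6*(x - 3))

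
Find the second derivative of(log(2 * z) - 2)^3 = (-3*log(z)^2 - 6*log(2)*log(z) + 18*log(z) - 24 - 3*log(2)^2 + 18*log(2))/z^2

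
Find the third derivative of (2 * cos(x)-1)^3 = 12*sin(x) - 48*sin(2*x) + 54*sin(3*x)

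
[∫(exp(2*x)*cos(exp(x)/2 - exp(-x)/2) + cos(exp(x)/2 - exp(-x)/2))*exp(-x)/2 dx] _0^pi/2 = -sin((-exp(pi/2) + exp(-pi/2))/2)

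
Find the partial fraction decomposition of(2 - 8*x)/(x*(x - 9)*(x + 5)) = 3/(5*(x + 5)) - 5/(9*(x - 9)) - 2/(45*x)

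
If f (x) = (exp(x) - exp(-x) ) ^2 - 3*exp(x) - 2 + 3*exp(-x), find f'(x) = (2*exp(4*x) - 3*exp(3*x) - 3*exp(x) - 2)*exp(-2*x)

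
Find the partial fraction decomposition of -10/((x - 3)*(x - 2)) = 10/(x - 2) - 10/(x - 3)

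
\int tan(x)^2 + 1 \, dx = tan(x) + C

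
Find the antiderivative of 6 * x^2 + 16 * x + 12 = 2*x^3 + 8*x^2 + 12*x + C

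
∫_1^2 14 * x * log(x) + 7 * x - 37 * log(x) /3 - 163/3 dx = -42 + 10*log(2)/3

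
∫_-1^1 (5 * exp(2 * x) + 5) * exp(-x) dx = -10*exp(-1) + 10*E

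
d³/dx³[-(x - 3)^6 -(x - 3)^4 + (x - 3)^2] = -120*x^3 + 1080*x^2 - 3264*x + 3312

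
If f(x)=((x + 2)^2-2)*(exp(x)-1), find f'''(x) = x^2*exp(x) + 10*x*exp(x) + 20*exp(x)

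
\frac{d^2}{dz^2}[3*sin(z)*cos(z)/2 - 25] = -3*sin(2*z)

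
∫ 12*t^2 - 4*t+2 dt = 4*t^3 - 2*t^2 + 2*t + C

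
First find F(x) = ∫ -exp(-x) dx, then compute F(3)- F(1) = -exp(-1) + exp(-3)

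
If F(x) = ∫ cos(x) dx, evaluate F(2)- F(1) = -sin(1) + sin(2)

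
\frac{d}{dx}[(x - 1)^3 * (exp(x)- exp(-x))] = (x^3*exp(2*x) + x^3 - 6*x^2 - 3*x*exp(2*x) + 9*x + 2*exp(2*x) - 4)*exp(-x)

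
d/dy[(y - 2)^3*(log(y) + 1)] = (3*y^3*log(y) + 4*y^3 - 12*y^2*log(y) - 18*y^2 + 12*y*log(y) + 24*y - 8)/y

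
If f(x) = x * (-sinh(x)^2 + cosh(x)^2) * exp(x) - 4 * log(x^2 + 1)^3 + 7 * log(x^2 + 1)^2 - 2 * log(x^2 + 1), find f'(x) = (x^3*exp(x) + x^2*exp(x) + x*exp(x) - 24*x*log(x^2 + 1)^2 + 28*x*log(x^2 + 1) - 4*x + exp(x))/(x^2 + 1)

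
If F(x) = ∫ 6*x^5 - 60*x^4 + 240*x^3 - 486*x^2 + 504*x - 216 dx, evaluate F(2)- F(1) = -3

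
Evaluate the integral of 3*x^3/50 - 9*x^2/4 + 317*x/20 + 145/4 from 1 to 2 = 55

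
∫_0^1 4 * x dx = 2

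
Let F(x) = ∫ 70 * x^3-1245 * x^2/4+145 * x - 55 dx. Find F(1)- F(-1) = -635/2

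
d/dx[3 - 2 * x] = -2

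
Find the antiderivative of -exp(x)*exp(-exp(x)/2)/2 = exp(-exp(x)/2) + C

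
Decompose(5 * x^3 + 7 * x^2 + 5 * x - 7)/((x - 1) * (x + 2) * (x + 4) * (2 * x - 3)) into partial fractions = 265/(77*(2*x - 3)) + 47/(22*(x + 4)) - 29/(42*(x + 2)) - 2/(3*(x - 1))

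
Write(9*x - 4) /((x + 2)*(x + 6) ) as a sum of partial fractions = 29/(2*(x + 6)) - 11/(2*(x + 2))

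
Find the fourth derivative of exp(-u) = exp(-u)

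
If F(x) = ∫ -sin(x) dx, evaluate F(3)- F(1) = cos(3) - cos(1)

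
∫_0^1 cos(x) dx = sin(1)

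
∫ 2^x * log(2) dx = 2^x + C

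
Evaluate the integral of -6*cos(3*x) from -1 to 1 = -4*sin(3)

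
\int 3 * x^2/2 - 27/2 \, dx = x^3/2 - 27*x/2 + C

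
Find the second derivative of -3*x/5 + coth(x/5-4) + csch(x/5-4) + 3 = (2*cosh(x/5 - 4) + cosh(2*x/5 - 8)/2 + 3/2)/(25*sinh(x/5 - 4)^3)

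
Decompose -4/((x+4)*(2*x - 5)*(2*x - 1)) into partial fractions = 2/(9*(2*x - 1)) - 2/(13*(2*x - 5)) - 4/(117*(x + 4))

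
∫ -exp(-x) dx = exp(-x) + C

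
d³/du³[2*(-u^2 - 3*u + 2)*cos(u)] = -2*u^2*sin(u) - 6*u*sin(u) + 12*u*cos(u) + 16*sin(u) + 18*cos(u)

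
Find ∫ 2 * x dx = x^2 + C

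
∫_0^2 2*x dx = 4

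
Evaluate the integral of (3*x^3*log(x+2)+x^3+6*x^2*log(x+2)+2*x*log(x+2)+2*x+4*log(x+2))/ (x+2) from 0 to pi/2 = (pi + pi^3/8)*log(pi/2 + 2)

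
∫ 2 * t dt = t^2 + C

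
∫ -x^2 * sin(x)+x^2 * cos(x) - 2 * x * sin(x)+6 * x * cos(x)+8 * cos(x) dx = sqrt(2)*(x + 2)^2*sin(x + pi/4) + C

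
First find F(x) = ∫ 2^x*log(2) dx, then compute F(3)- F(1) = 6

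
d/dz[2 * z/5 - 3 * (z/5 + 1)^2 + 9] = -6*z/25 - 4/5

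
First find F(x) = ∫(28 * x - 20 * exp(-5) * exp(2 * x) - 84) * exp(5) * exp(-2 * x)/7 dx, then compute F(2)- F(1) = -3*exp(3) - 20/7 + E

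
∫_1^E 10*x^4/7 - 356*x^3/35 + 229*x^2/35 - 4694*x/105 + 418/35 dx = (2 + 4*E)*(-15*E/7 + 3*exp(2)/14 + 2)*(E/5 + exp(2)/3 + 3) - 53/35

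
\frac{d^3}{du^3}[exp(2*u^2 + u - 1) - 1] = 64*u^3*exp(2*u^2 + u - 1) + 48*u^2*exp(2*u^2 + u - 1) + 60*u*exp(2*u^2 + u - 1) + 13*exp(2*u^2 + u - 1)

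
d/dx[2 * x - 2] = 2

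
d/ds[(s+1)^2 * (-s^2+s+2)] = -4*s^3 - 3*s^2 + 6*s + 5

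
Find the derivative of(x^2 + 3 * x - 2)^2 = 4*x^3 + 18*x^2 + 10*x - 12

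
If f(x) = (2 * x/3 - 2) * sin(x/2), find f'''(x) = -x*cos(x/2)/12 - sin(x/2)/2 + cos(x/2)/4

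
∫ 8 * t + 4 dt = 4*t^2 + 4*t + C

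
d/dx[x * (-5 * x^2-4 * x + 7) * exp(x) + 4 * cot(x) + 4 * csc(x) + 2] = -5*x^3*exp(x) - 19*x^2*exp(x) - x*exp(x) + 7*exp(x) - 4*cot(x)^2 - 4*cot(x)*csc(x) - 4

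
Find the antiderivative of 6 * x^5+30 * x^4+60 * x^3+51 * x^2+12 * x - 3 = x^6 + 6*x^5 + 15*x^4 + 17*x^3 + 6*x^2 - 3*x + C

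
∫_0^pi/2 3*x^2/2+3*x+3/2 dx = -1/2 + (1 + pi/2)^3/2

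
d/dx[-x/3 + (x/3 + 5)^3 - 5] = x^2/9 + 10*x/3 + 74/3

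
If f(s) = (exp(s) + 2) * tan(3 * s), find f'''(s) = 162*exp(s)*tan(3*s)^4 + 54*exp(s)*tan(3*s)^3 + 225*exp(s)*tan(3*s)^2 + 55*exp(s)*tan(3*s) + 63*exp(s) + 324*tan(3*s)^4 + 432*tan(3*s)^2 + 108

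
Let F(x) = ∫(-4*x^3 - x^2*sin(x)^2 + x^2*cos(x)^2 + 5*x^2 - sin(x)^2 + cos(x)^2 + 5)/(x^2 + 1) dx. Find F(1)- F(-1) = sin(2) + 10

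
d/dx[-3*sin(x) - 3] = -3*cos(x)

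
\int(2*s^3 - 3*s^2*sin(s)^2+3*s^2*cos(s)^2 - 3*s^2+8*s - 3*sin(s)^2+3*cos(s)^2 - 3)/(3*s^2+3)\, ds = s^2/3 - s + log(s^2 + 1) + sin(2*s)/2 + C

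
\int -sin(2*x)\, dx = cos(2*x)/2 + C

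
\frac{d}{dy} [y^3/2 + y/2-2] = 3*y^2/2 + 1/2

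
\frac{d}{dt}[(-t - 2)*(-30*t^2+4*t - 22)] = 90*t^2 + 112*t + 14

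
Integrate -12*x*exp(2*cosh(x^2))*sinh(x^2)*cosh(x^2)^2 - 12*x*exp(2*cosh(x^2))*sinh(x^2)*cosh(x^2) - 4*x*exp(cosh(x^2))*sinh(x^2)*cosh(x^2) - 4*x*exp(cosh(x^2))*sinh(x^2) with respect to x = -(3*exp(cosh(x^2))*cosh(x^2) + 2)*exp(cosh(x^2))*cosh(x^2) + C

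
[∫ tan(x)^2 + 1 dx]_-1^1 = 2*tan(1)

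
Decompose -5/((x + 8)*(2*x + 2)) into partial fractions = 5/(14*(x + 8)) - 5/(14*(x + 1))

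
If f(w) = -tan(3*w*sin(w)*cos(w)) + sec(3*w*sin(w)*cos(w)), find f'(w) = 3*(-2*w*sin(w)^2*sin(3*w*sin(w)*cos(w)) + 2*w*sin(w)^2 + w*sin(3*w*sin(w)*cos(w)) - w + sin(w)*sin(3*w*sin(w)*cos(w))*cos(w) - sin(w)*cos(w))/cos(3*w*sin(w)*cos(w))^2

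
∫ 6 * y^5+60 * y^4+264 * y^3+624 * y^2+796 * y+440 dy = y^6 + 12*y^5 + 66*y^4 + 208*y^3 + 398*y^2 + 440*y + C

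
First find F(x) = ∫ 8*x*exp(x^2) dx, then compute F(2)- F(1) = -4*E + 4*exp(4)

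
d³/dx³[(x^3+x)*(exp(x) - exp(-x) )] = (x^3*exp(2*x) + x^3 + 9*x^2*exp(2*x) - 9*x^2 + 19*x*exp(2*x) + 19*x + 9*exp(2*x) - 9)*exp(-x)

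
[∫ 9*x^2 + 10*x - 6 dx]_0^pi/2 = (4 - 3*pi/2)*(-3*pi/2 - pi^2/4 - 2) + 8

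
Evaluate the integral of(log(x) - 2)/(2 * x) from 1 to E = -3/4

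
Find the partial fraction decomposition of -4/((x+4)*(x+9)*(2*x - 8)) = -2/(65*(x + 9)) + 1/(20*(x + 4)) - 1/(52*(x - 4))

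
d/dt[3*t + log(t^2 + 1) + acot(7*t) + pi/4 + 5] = (147*t^4 + 98*t^3 + 143*t^2 + 2*t - 4)/(49*t^4 + 50*t^2 + 1)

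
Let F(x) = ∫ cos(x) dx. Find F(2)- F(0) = sin(2)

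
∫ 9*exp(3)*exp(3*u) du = 3*exp(3*u + 3) + C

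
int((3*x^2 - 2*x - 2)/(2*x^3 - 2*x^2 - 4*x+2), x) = log(x^3 - x^2 - 2*x + 1)/2 + C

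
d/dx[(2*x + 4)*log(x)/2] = (x*log(x) + x + 2)/x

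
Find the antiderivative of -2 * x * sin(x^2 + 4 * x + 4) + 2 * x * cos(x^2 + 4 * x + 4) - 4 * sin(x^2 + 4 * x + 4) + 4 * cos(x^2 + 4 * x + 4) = sin((x + 2)^2) + cos((x + 2)^2) + C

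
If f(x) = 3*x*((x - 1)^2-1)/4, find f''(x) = 9*x/2 - 3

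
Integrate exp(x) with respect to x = exp(x) + C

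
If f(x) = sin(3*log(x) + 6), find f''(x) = (-9*sin(3*log(x) + 6) - 3*cos(3*log(x) + 6))/x^2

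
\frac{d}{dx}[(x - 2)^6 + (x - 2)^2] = 6*x^5 - 60*x^4 + 240*x^3 - 480*x^2 + 482*x - 196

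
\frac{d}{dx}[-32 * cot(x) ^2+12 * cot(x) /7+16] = 4*(-3/7 + 16*cos(x)/sin(x))/sin(x)^2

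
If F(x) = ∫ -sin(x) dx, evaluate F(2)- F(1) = -cos(1) + cos(2)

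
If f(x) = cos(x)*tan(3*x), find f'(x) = -sin(x)*tan(3*x) + 3*cos(x)/cos(3*x)^2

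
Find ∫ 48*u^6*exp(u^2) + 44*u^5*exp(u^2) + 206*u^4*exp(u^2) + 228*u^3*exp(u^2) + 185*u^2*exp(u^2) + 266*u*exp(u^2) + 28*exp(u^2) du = (6*u^2 - 5*u + 9)*(4*u^3 + 7*u^2 + 7*u + 7)*exp(u^2) + C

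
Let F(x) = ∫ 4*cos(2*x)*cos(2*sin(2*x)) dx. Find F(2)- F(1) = sin(2*sin(4)) - sin(2*sin(2))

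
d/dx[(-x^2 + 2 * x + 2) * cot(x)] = x^2/sin(x)^2 - 2*x/tan(x) - 2*x/sin(x)^2 + 2/tan(x) - 2/sin(x)^2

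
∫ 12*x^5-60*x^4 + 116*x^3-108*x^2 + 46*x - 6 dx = 2*x^6 - 12*x^5 + 29*x^4 - 36*x^3 + 23*x^2 - 6*x + C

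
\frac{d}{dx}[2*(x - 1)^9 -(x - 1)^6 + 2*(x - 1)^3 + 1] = 18*x^8 - 144*x^7 + 504*x^6 - 1014*x^5 + 1290*x^4 - 1068*x^3 + 570*x^2 - 186*x + 30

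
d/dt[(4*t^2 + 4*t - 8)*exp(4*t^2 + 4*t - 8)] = 32*t^3*exp(4*t^2 + 4*t - 8) + 48*t^2*exp(4*t^2 + 4*t - 8) - 40*t*exp(4*t^2 + 4*t - 8) - 28*exp(4*t^2 + 4*t - 8)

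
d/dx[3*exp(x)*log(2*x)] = (3*x*exp(x)*log(x) + 3*x*exp(x)*log(2) + 3*exp(x))/x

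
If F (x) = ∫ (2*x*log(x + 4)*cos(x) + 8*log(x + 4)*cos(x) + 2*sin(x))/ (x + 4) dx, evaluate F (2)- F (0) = 2*log(6)*sin(2)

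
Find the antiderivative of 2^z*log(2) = 2^z + C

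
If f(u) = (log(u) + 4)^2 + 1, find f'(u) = (2*log(u) + 8)/u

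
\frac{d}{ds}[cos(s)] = -sin(s)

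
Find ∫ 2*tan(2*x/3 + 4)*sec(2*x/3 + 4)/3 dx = sec(2*x/3 + 4) + C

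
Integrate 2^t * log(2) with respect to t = 2^t + C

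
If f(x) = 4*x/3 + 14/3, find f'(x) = 4/3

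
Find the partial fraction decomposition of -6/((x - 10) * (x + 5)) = 2/(5*(x + 5)) - 2/(5*(x - 10))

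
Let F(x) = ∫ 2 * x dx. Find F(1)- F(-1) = 0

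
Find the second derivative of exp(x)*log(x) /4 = (x^2*exp(x)*log(x) + 2*x*exp(x) - exp(x))/(4*x^2)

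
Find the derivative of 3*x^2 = 6*x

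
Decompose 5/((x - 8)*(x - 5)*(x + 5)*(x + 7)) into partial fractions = -1/(72*(x + 7)) + 1/(52*(x + 5)) - 1/(72*(x - 5)) + 1/(117*(x - 8))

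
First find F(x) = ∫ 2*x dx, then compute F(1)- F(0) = 1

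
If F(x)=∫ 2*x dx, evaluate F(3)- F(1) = 8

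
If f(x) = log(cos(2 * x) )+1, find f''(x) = -4/cos(2*x)^2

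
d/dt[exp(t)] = exp(t)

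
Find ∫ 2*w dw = w^2 + C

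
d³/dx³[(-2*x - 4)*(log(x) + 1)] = (2*x - 8)/x^3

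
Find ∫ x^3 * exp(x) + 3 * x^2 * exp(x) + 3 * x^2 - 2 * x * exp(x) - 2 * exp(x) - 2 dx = x*(x^2 - 2)*(exp(x) + 1) + C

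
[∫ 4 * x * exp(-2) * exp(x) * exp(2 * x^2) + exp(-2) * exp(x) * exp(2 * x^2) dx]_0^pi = -exp(-2) + exp(-2 + pi + 2*pi^2)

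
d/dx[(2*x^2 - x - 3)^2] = 16*x^3 - 12*x^2 - 22*x + 6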